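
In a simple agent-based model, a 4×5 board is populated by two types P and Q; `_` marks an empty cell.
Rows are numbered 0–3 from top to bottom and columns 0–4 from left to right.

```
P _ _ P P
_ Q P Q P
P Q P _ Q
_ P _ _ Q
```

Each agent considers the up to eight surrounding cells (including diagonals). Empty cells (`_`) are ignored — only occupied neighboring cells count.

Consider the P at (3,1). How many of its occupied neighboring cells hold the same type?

Occupied neighbors of (3,1): (2,0)=P, (2,1)=Q, (2,2)=P.
Same type (P): 2 of 3.

2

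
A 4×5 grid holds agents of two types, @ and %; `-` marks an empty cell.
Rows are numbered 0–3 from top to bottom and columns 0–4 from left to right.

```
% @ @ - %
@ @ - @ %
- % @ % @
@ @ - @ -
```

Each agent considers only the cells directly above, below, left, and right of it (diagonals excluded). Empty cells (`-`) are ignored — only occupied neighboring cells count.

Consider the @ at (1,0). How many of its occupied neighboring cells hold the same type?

1

Occupied neighbors of (1,0): (0,0)=%, (1,1)=@.
Same type (@): 1 of 2.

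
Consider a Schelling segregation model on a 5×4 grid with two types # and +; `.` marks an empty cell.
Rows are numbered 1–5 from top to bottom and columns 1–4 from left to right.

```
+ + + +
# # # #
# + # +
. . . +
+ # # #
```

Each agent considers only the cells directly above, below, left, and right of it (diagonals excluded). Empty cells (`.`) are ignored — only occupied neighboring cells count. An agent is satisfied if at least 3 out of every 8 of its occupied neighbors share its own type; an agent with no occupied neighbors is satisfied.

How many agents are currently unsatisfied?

5

Row 1: (1,1)+ 1/2 ok · (1,2)+ 2/3 ok · (1,3)+ 2/3 ok · (1,4)+ 1/2 ok
Row 2: (2,1)# 2/3 ok · (2,2)# 2/4 ok · (2,3)# 3/4 ok · (2,4)# 1/3 unhappy
Row 3: (3,1)# 1/2 ok · (3,2)+ 0/3 unhappy · (3,3)# 1/3 unhappy · (3,4)+ 1/3 unhappy
Row 4: (4,4)+ 1/2 ok
Row 5: (5,1)+ 0/1 unhappy · (5,2)# 1/2 ok · (5,3)# 2/2 ok · (5,4)# 1/2 ok
Unsatisfied: (2,4), (3,2), (3,3), (3,4), (5,1) — 5 in total.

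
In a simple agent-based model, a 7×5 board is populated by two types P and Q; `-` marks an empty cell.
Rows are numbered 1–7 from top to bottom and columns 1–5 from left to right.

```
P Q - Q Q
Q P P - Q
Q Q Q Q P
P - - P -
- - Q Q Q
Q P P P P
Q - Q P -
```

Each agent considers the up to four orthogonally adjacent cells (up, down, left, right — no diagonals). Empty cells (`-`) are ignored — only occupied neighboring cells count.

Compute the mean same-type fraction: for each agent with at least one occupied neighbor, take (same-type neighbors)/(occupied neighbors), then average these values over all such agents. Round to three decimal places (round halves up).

0.449

Row 1: (1,1)P 0/2 · (1,2)Q 0/2 · (1,4)Q 1/1 · (1,5)Q 2/2
Row 2: (2,1)Q 1/3 · (2,2)P 1/4 · (2,3)P 1/2 · (2,5)Q 1/2
Row 3: (3,1)Q 2/3 · (3,2)Q 2/3 · (3,3)Q 2/3 · (3,4)Q 1/3 · (3,5)P 0/2
Row 4: (4,1)P 0/1 · (4,4)P 0/2
Row 5: (5,3)Q 1/2 · (5,4)Q 2/4 · (5,5)Q 1/2
Row 6: (6,1)Q 1/2 · (6,2)P 1/2 · (6,3)P 2/4 · (6,4)P 3/4 · (6,5)P 1/2
Row 7: (7,1)Q 1/1 · (7,3)Q 0/2 · (7,4)P 1/2
Sum over 26 agents: 0/2 + 0/2 + 1/1 + 2/2 + 1/3 + 1/4 + 1/2 + 1/2 + 2/3 + 2/3 + 2/3 + 1/3 + 0/2 + 0/1 + 0/2 + 1/2 + 2/4 + 1/2 + 1/2 + 1/2 + 2/4 + 3/4 + 1/2 + 1/1 + 0/2 + 1/2 = 35/3; mean = 35/3 ÷ 26 = 35/78 = 0.448717… → 0.449.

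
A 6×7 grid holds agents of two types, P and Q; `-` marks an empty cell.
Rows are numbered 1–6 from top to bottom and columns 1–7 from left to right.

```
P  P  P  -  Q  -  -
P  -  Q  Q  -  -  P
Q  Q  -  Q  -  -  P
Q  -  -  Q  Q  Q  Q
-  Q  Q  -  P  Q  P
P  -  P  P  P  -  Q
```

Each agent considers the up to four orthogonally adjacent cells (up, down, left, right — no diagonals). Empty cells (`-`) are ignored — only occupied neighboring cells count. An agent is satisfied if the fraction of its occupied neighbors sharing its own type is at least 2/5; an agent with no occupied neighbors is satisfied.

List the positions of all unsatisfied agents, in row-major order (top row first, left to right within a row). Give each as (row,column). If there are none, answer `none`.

(4,7), (5,5), (5,6), (5,7), (6,7)

(1,1)P 2/2 satisfied
(1,2)P 2/2 satisfied
(1,3)P 1/2 satisfied
(1,5)Q 0/0 satisfied
(2,1)P 1/2 satisfied
(2,3)Q 1/2 satisfied
(2,4)Q 2/2 satisfied
(2,7)P 1/1 satisfied
(3,1)Q 2/3 satisfied
(3,2)Q 1/1 satisfied
(3,4)Q 2/2 satisfied
(3,7)P 1/2 satisfied
(4,1)Q 1/1 satisfied
(4,4)Q 2/2 satisfied
(4,5)Q 2/3 satisfied
(4,6)Q 3/3 satisfied
(4,7)Q 1/3 not
(5,2)Q 1/1 satisfied
(5,3)Q 1/2 satisfied
(5,5)P 1/3 not
(5,6)Q 1/3 not
(5,7)P 0/3 not
(6,1)P 0/0 satisfied
(6,3)P 1/2 satisfied
(6,4)P 2/2 satisfied
(6,5)P 2/2 satisfied
(6,7)Q 0/1 not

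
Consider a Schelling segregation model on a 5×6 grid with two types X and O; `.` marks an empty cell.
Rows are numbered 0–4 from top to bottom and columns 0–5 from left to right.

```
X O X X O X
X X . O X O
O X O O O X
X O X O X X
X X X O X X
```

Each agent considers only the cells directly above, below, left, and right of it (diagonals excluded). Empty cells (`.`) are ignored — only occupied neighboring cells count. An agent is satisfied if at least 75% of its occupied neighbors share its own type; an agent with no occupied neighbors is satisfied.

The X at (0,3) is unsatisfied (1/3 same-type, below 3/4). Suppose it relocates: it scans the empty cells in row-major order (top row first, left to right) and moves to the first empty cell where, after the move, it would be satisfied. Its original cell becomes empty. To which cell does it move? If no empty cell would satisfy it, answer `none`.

none

Vacating (0,3). Empty cells in order:
  (1,2): 2/4 same-type → still unsatisfied.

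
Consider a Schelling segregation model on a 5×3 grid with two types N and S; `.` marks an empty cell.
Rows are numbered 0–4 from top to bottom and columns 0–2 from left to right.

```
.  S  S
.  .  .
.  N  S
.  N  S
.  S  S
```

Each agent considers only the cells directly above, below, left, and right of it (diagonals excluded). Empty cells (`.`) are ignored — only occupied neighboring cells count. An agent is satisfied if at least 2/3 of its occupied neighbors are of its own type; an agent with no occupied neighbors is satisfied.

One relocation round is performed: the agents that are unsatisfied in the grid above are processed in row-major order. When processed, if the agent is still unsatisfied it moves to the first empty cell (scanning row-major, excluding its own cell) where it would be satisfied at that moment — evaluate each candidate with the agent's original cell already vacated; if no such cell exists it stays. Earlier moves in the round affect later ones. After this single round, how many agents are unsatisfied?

0

Initially unsatisfied (in order): (2,1), (2,2), (3,1), (4,1).
  (2,1) → (1,0).
  (2,2): now satisfied by earlier moves; stays.
  (3,1) → (2,0).
  (4,1): now satisfied by earlier moves; stays.
Resulting grid:
. S S
N . .
N . S
. . S
. S S
All satisfied now.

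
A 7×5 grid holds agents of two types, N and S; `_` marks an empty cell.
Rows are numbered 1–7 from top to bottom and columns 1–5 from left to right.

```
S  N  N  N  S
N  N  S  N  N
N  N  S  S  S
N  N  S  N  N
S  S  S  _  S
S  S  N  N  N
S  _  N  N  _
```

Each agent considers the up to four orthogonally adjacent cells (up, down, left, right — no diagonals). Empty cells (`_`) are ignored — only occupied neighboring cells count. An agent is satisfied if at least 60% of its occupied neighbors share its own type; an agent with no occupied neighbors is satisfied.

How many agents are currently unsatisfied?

14

(1,1)S 0/2 ✗
(1,2)N 2/3 ✓
(1,3)N 2/3 ✓
(1,4)N 2/3 ✓
(1,5)S 0/2 ✗
(2,1)N 2/3 ✓
(2,2)N 3/4 ✓
(2,3)S 1/4 ✗
(2,4)N 2/4 ✗
(2,5)N 1/3 ✗
(3,1)N 3/3 ✓
(3,2)N 3/4 ✓
(3,3)S 3/4 ✓
(3,4)S 2/4 ✗
(3,5)S 1/3 ✗
(4,1)N 2/3 ✓
(4,2)N 2/4 ✗
(4,3)S 2/4 ✗
(4,4)N 1/3 ✗
(4,5)N 1/3 ✗
(5,1)S 2/3 ✓
(5,2)S 3/4 ✓
(5,3)S 2/3 ✓
(5,5)S 0/2 ✗
(6,1)S 3/3 ✓
(6,2)S 2/3 ✓
(6,3)N 2/4 ✗
(6,4)N 3/3 ✓
(6,5)N 1/2 ✗
(7,1)S 1/1 ✓
(7,3)N 2/2 ✓
(7,4)N 2/2 ✓
Unsatisfied: (1,1), (1,5), (2,3), (2,4), (2,5), (3,4), (3,5), (4,2), (4,3), (4,4), (4,5), (5,5), (6,3), (6,5) — 14 in total.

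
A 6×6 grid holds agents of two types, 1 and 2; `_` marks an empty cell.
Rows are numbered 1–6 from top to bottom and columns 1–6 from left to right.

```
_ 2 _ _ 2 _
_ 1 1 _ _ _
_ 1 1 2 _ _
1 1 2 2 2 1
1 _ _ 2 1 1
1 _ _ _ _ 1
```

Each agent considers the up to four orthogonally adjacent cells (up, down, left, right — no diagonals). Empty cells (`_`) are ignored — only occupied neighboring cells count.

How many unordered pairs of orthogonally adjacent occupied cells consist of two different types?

7

Scan each occupied cell's neighbors to the right and below so each pair is counted once.
Row 1: 2(1,2)–1(2,2)≠  → 1/1 unlike.
Row 2: 1(2,2)–1(2,3)= 1(2,2)–1(3,2)= 1(2,3)–1(3,3)=  → 0/3 unlike.
Row 3: 1(3,2)–1(3,3)= 1(3,2)–1(4,2)= 1(3,3)–2(3,4)≠ 1(3,3)–2(4,3)≠ 2(3,4)–2(4,4)=  → 2/5 unlike.
Row 4: 1(4,1)–1(4,2)= 1(4,1)–1(5,1)= 1(4,2)–2(4,3)≠ 2(4,3)–2(4,4)= 2(4,4)–2(4,5)= 2(4,4)–2(5,4)= 2(4,5)–1(4,6)≠ 2(4,5)–1(5,5)≠ 1(4,6)–1(5,6)=  → 3/9 unlike.
Row 5: 1(5,1)–1(6,1)= 2(5,4)–1(5,5)≠ 1(5,5)–1(5,6)= 1(5,6)–1(6,6)=  → 1/4 unlike.
Total adjacent occupied pairs: 22; unlike-type pairs: 7.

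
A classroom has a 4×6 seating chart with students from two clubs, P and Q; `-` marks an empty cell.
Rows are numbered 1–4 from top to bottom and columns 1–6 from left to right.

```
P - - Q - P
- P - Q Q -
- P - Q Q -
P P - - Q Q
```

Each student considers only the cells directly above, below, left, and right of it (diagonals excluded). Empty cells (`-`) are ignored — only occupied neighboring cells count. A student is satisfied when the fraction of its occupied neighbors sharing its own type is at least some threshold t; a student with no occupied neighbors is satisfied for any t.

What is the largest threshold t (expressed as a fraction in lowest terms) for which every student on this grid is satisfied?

Row 1: (1,1)P — no occupied neighbors · (1,4)Q 1/1 · (1,6)P — no occupied neighbors
Row 2: (2,2)P 1/1 · (2,4)Q 3/3 · (2,5)Q 2/2
Row 3: (3,2)P 2/2 · (3,4)Q 2/2 · (3,5)Q 3/3
Row 4: (4,1)P 1/1 · (4,2)P 2/2 · (4,5)Q 2/2 · (4,6)Q 1/1
The smallest same-type fraction is 1/1 at (1,4), which reduces to 1/1. Any threshold above that leaves this student unsatisfied.

1/1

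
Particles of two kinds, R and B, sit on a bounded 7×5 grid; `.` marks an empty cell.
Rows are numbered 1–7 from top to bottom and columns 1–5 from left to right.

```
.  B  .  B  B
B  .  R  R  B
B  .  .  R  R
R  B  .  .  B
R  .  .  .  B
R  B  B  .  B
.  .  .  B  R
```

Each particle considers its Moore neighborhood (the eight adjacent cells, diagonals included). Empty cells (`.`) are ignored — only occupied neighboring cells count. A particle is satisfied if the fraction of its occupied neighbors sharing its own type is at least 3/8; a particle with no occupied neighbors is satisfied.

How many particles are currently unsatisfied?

5

(1,2)B 1/2 ok
(1,4)B 2/4 ok
(1,5)B 2/3 ok
(2,1)B 2/2 ok
(2,3)R 2/4 ok
(2,4)R 3/6 ok
(2,5)B 2/5 ok
(3,1)B 2/3 ok
(3,4)R 3/5 ok
(3,5)R 2/4 ok
(4,1)R 1/3 unhappy
(4,2)B 1/3 unhappy
(4,5)B 1/3 unhappy
(5,1)R 2/4 ok
(5,5)B 2/2 ok
(6,1)R 1/2 ok
(6,2)B 1/3 unhappy
(6,3)B 2/2 ok
(6,5)B 2/3 ok
(7,4)B 2/3 ok
(7,5)R 0/2 unhappy
Unsatisfied: (4,1), (4,2), (4,5), (6,2), (7,5) — 5 in total.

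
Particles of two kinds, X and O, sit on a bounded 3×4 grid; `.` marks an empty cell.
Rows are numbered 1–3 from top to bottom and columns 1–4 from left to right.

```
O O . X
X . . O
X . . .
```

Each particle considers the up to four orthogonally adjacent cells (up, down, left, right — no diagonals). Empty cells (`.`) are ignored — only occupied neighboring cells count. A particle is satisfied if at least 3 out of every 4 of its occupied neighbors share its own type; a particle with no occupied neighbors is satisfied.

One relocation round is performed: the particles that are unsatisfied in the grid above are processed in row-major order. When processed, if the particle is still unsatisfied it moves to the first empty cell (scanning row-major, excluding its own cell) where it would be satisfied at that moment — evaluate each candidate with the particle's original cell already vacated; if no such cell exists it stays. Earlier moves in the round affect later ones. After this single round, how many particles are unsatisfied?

Initially unsatisfied (in order): (1,1), (1,4), (2,1), (2,4).
  (1,1) → (2,3).
  (1,4) → (3,2).
  (2,1): now satisfied by earlier moves; stays.
  (2,4): now satisfied by earlier moves; stays.
Resulting grid:
. O . .
X . O O
X X . .
All satisfied now.

0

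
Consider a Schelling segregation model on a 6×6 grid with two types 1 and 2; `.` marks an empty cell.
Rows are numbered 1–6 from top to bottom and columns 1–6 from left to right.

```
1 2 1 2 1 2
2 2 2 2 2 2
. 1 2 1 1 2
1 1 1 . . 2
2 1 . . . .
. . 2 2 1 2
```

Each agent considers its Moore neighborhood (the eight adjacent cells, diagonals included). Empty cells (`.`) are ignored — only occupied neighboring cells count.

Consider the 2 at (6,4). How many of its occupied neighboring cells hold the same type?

1

Occupied neighbors of (6,4): (6,3)=2, (6,5)=1.
Same type (2): 1 of 2.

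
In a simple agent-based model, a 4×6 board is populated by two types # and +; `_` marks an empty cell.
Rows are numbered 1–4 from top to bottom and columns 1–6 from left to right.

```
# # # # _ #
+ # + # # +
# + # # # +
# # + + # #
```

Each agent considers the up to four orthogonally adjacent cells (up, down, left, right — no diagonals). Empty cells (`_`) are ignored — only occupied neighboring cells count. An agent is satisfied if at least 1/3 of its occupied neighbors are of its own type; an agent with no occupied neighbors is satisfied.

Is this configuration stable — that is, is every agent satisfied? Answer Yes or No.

Row 1: (1,1)# 1/2 ok · (1,2)# 3/3 ok · (1,3)# 2/3 ok · (1,4)# 2/2 ok · (1,6)# 0/1 unhappy
Row 2: (2,1)+ 0/3 unhappy · (2,2)# 1/4 unhappy · (2,3)+ 0/4 unhappy · (2,4)# 3/4 ok · (2,5)# 2/3 ok · (2,6)+ 1/3 ok
Row 3: (3,1)# 1/3 ok · (3,2)+ 0/4 unhappy · (3,3)# 1/4 unhappy · (3,4)# 3/4 ok · (3,5)# 3/4 ok · (3,6)+ 1/3 ok
Row 4: (4,1)# 2/2 ok · (4,2)# 1/3 ok · (4,3)+ 1/3 ok · (4,4)+ 1/3 ok · (4,5)# 2/3 ok · (4,6)# 1/2 ok
For instance (1,6) has only 0/1 same-type neighbors, below 1/3.

No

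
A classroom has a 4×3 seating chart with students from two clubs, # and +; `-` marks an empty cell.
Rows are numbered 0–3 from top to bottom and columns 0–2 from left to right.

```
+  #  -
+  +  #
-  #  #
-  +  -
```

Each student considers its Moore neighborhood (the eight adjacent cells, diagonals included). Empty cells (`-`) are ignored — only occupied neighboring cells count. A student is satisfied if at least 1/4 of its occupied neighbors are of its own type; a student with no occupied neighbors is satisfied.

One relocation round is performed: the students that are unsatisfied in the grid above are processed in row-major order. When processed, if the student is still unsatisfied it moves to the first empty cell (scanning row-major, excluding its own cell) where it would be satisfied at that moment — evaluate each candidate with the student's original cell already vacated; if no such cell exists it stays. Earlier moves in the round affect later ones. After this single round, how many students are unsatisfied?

Initially unsatisfied (in order): (3,1).
  (3,1) → (0,2).
Resulting grid:
+ # +
+ + #
- # #
- - -
Unsatisfied now: (0,1).

1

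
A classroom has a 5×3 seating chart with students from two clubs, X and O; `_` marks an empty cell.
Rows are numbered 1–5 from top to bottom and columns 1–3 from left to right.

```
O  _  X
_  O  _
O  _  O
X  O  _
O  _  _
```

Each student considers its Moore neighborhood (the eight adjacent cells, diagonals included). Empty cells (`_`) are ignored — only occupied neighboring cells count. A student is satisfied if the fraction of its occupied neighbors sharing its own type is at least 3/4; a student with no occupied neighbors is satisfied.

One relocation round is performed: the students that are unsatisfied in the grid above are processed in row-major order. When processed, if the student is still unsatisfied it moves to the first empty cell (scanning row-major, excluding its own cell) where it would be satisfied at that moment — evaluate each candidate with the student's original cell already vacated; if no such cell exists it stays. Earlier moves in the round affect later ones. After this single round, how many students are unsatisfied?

Initially unsatisfied (in order): (1,3), (3,1), (4,1), (5,1).
  (1,3): no empty cell satisfies it; stays.
  (3,1) → (2,1).
  (4,1): no empty cell satisfies it; stays.
  (5,1) → (1,2).
Resulting grid:
O O X
O O _
_ _ O
X O _
_ _ _
Unsatisfied now: (1,3), (4,1), (4,2).

3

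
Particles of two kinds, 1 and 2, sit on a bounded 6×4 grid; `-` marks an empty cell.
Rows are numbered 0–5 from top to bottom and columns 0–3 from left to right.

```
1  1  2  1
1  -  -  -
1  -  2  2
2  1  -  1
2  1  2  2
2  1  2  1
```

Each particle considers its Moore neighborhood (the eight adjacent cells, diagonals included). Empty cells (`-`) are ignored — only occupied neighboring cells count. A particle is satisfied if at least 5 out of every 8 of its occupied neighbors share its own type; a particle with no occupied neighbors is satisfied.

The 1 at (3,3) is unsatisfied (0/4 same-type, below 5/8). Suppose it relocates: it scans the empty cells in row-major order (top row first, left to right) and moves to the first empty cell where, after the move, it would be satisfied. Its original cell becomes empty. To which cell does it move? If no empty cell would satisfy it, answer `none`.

(1,1)

Vacating (3,3). Empty cells in order:
  (1,1): 4/6 same-type → satisfied — stop here.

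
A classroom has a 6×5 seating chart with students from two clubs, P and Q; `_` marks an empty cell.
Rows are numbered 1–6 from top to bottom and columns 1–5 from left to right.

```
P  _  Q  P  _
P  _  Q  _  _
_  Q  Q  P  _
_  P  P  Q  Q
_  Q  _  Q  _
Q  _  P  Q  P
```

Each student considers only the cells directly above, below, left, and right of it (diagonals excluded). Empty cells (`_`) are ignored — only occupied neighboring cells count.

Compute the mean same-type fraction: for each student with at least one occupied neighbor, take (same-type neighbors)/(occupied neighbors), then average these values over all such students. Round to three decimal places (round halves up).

0.471

Row 1: (1,1)P 1/1 · (1,3)Q 1/2 · (1,4)P 0/1
Row 2: (2,1)P 1/1 · (2,3)Q 2/2
Row 3: (3,2)Q 1/2 · (3,3)Q 2/4 · (3,4)P 0/2
Row 4: (4,2)P 1/3 · (4,3)P 1/3 · (4,4)Q 2/4 · (4,5)Q 1/1
Row 5: (5,2)Q 0/1 · (5,4)Q 2/2
Row 6: (6,1)Q — no occupied neighbors · (6,3)P 0/1 · (6,4)Q 1/3 · (6,5)P 0/1
Sum over 17 students: 1/1 + 1/2 + 0/1 + 1/1 + 2/2 + 1/2 + 2/4 + 0/2 + 1/3 + 1/3 + 2/4 + 1/1 + 0/1 + 2/2 + 0/1 + 1/3 + 0/1 = 8; mean = 8 ÷ 17 = 8/17 = 0.470588… → 0.471.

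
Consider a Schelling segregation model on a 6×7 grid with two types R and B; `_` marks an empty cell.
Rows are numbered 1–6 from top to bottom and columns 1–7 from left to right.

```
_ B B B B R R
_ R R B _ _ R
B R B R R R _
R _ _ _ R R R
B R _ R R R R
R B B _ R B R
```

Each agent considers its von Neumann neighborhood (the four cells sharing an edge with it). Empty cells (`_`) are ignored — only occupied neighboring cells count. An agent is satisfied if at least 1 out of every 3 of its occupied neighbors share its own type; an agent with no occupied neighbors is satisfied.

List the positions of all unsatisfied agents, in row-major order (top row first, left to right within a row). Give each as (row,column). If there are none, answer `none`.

(1,2)B 1/2 ok
(1,3)B 2/3 ok
(1,4)B 3/3 ok
(1,5)B 1/2 ok
(1,6)R 1/2 ok
(1,7)R 2/2 ok
(2,2)R 2/3 ok
(2,3)R 1/4 unhappy
(2,4)B 1/3 ok
(2,7)R 1/1 ok
(3,1)B 0/2 unhappy
(3,2)R 1/3 ok
(3,3)B 0/3 unhappy
(3,4)R 1/3 ok
(3,5)R 3/3 ok
(3,6)R 2/2 ok
(4,1)R 0/2 unhappy
(4,5)R 3/3 ok
(4,6)R 4/4 ok
(4,7)R 2/2 ok
(5,1)B 0/3 unhappy
(5,2)R 0/2 unhappy
(5,4)R 1/1 ok
(5,5)R 4/4 ok
(5,6)R 3/4 ok
(5,7)R 3/3 ok
(6,1)R 0/2 unhappy
(6,2)B 1/3 ok
(6,3)B 1/1 ok
(6,5)R 1/2 ok
(6,6)B 0/3 unhappy
(6,7)R 1/2 ok

(2,3), (3,1), (3,3), (4,1), (5,1), (5,2), (6,1), (6,6)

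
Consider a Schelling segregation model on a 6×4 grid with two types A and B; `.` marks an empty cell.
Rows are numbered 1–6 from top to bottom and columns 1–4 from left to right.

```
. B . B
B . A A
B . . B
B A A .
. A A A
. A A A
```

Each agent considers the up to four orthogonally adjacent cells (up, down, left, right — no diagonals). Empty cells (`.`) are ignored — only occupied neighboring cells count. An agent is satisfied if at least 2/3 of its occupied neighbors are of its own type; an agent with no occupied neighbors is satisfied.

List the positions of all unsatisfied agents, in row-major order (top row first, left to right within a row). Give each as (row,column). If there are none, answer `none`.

Row 1: (1,2)B 0/0 ok · (1,4)B 0/1 unhappy
Row 2: (2,1)B 1/1 ok · (2,3)A 1/1 ok · (2,4)A 1/3 unhappy
Row 3: (3,1)B 2/2 ok · (3,4)B 0/1 unhappy
Row 4: (4,1)B 1/2 unhappy · (4,2)A 2/3 ok · (4,3)A 2/2 ok
Row 5: (5,2)A 3/3 ok · (5,3)A 4/4 ok · (5,4)A 2/2 ok
Row 6: (6,2)A 2/2 ok · (6,3)A 3/3 ok · (6,4)A 2/2 ok

(1,4), (2,4), (3,4), (4,1)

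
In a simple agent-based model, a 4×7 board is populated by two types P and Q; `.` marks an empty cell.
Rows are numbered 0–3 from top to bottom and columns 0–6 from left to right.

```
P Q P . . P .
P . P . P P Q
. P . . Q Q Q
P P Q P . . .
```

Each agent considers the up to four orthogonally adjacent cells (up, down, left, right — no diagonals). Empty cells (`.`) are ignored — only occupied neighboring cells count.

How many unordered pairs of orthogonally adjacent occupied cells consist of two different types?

7

Scan each occupied cell's neighbors to the right and below so each pair is counted once.
From row 0: 2 unlike of 5 pairs (running 2/5).
From row 1: 3 unlike of 5 pairs (running 5/10).
From row 2: 0 unlike of 3 pairs (running 5/13).
From row 3: 2 unlike of 3 pairs (running 7/16).
Total adjacent occupied pairs: 16; unlike-type pairs: 7.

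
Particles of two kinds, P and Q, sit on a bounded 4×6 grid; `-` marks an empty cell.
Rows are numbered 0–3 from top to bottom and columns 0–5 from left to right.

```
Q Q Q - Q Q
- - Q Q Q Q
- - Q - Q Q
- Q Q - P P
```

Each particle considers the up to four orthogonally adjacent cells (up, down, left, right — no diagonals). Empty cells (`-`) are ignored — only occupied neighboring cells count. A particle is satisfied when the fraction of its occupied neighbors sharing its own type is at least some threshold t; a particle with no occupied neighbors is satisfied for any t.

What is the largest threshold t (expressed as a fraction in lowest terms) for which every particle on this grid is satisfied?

Row 0: (0,0)Q 1/1 · (0,1)Q 2/2 · (0,2)Q 2/2 · (0,4)Q 2/2 · (0,5)Q 2/2
Row 1: (1,2)Q 3/3 · (1,3)Q 2/2 · (1,4)Q 4/4 · (1,5)Q 3/3
Row 2: (2,2)Q 2/2 · (2,4)Q 2/3 · (2,5)Q 2/3
Row 3: (3,1)Q 1/1 · (3,2)Q 2/2 · (3,4)P 1/2 · (3,5)P 1/2
The smallest same-type fraction is 1/2 at (3,4), which reduces to 1/2. Any threshold above that leaves this particle unsatisfied.

1/2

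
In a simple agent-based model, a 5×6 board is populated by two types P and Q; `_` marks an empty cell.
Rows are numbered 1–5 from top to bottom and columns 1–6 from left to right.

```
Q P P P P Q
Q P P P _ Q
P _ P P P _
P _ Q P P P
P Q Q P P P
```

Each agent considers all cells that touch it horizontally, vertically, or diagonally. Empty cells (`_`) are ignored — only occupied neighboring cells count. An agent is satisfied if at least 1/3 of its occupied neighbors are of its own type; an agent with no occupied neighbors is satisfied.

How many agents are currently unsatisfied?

1

(1,1)Q 1/3 ✓
(1,2)P 3/5 ✓
(1,3)P 5/5 ✓
(1,4)P 4/4 ✓
(1,5)P 2/4 ✓
(1,6)Q 1/2 ✓
(2,1)Q 1/4 ✗
(2,2)P 5/7 ✓
(2,3)P 7/7 ✓
(2,4)P 7/7 ✓
(2,6)Q 1/3 ✓
(3,1)P 2/3 ✓
(3,3)P 5/6 ✓
(3,4)P 6/7 ✓
(3,5)P 5/6 ✓
(4,1)P 2/3 ✓
(4,3)Q 2/6 ✓
(4,4)P 6/8 ✓
(4,5)P 7/7 ✓
(4,6)P 4/4 ✓
(5,1)P 1/2 ✓
(5,2)Q 2/4 ✓
(5,3)Q 2/4 ✓
(5,4)P 3/5 ✓
(5,5)P 5/5 ✓
(5,6)P 3/3 ✓
Unsatisfied: (2,1) — 1 in total.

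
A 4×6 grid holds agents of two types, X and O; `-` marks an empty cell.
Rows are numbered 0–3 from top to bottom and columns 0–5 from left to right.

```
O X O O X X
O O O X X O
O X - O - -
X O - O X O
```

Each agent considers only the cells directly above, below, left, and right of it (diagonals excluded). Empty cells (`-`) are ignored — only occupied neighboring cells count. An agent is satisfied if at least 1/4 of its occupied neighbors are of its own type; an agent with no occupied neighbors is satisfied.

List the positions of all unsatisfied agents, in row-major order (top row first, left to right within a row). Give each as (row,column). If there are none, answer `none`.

Row 0: (0,0)O 1/2 ✓ · (0,1)X 0/3 ✗ · (0,2)O 2/3 ✓ · (0,3)O 1/3 ✓ · (0,4)X 2/3 ✓ · (0,5)X 1/2 ✓
Row 1: (1,0)O 3/3 ✓ · (1,1)O 2/4 ✓ · (1,2)O 2/3 ✓ · (1,3)X 1/4 ✓ · (1,4)X 2/3 ✓ · (1,5)O 0/2 ✗
Row 2: (2,0)O 1/3 ✓ · (2,1)X 0/3 ✗ · (2,3)O 1/2 ✓
Row 3: (3,0)X 0/2 ✗ · (3,1)O 0/2 ✗ · (3,3)O 1/2 ✓ · (3,4)X 0/2 ✗ · (3,5)O 0/1 ✗

(0,1), (1,5), (2,1), (3,0), (3,1), (3,4), (3,5)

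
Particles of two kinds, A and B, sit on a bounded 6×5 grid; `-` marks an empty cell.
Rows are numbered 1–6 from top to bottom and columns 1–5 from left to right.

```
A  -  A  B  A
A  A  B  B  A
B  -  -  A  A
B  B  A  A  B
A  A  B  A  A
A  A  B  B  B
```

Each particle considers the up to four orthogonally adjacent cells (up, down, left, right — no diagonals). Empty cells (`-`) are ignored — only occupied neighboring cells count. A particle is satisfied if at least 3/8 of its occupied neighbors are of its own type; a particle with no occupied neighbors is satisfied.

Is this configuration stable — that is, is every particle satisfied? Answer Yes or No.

No

Row 1: (1,1)A 1/1 ✓ · (1,3)A 0/2 ✗ · (1,4)B 1/3 ✗ · (1,5)A 1/2 ✓
Row 2: (2,1)A 2/3 ✓ · (2,2)A 1/2 ✓ · (2,3)B 1/3 ✗ · (2,4)B 2/4 ✓ · (2,5)A 2/3 ✓
Row 3: (3,1)B 1/2 ✓ · (3,4)A 2/3 ✓ · (3,5)A 2/3 ✓
Row 4: (4,1)B 2/3 ✓ · (4,2)B 1/3 ✗ · (4,3)A 1/3 ✗ · (4,4)A 3/4 ✓ · (4,5)B 0/3 ✗
Row 5: (5,1)A 2/3 ✓ · (5,2)A 2/4 ✓ · (5,3)B 1/4 ✗ · (5,4)A 2/4 ✓ · (5,5)A 1/3 ✗
Row 6: (6,1)A 2/2 ✓ · (6,2)A 2/3 ✓ · (6,3)B 2/3 ✓ · (6,4)B 2/3 ✓ · (6,5)B 1/2 ✓
For instance (1,3) has only 0/2 same-type neighbors, below 3/8.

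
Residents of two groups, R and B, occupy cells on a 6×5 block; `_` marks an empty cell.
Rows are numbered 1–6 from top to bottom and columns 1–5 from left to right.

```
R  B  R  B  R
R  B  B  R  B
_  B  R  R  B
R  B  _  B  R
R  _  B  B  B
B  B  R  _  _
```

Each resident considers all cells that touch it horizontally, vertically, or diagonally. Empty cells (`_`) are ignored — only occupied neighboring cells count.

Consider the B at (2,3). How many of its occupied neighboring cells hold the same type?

Occupied neighbors of (2,3): (1,2)=B, (1,3)=R, (1,4)=B, (2,2)=B, (2,4)=R, (3,2)=B, (3,3)=R, (3,4)=R.
Same type (B): 4 of 8.

4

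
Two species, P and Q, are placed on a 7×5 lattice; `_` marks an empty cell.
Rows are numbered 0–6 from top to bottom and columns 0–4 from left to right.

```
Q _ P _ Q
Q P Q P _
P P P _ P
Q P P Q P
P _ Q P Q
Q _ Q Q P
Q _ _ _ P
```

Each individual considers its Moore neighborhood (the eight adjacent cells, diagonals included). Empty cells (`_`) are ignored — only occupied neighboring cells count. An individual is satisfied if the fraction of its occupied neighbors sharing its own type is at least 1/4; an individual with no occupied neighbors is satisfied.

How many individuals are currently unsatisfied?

(0,0)Q 1/2 ok
(0,2)P 2/3 ok
(0,4)Q 0/1 unhappy
(1,0)Q 1/4 ok
(1,1)P 4/7 ok
(1,2)Q 0/5 unhappy
(1,3)P 3/5 ok
(2,0)P 3/5 ok
(2,1)P 5/8 ok
(2,2)P 5/7 ok
(2,4)P 2/3 ok
(3,0)Q 0/4 unhappy
(3,1)P 5/7 ok
(3,2)P 4/6 ok
(3,3)Q 2/7 ok
(3,4)P 2/4 ok
(4,0)P 1/3 ok
(4,2)Q 3/6 ok
(4,3)P 3/8 ok
(4,4)Q 2/5 ok
(5,0)Q 1/2 ok
(5,2)Q 2/3 ok
(5,3)Q 3/6 ok
(5,4)P 2/4 ok
(6,0)Q 1/1 ok
(6,4)P 1/2 ok
Unsatisfied: (0,4), (1,2), (3,0) — 3 in total.

3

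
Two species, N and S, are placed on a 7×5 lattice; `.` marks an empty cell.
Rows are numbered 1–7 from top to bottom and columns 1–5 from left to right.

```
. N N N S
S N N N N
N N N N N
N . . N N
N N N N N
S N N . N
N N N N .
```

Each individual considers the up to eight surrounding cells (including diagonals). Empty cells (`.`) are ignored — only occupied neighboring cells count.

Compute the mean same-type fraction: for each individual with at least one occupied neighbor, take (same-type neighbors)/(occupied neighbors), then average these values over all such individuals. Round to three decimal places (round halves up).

Row 1: (1,2)N 3/4 · (1,3)N 5/5 · (1,4)N 4/5 · (1,5)S 0/3
Row 2: (2,1)S 0/4 · (2,2)N 6/7 · (2,3)N 8/8 · (2,4)N 7/8 · (2,5)N 4/5
Row 3: (3,1)N 3/4 · (3,2)N 5/6 · (3,3)N 6/6 · (3,4)N 7/7 · (3,5)N 5/5
Row 4: (4,1)N 4/4 · (4,4)N 7/7 · (4,5)N 5/5
Row 5: (5,1)N 3/4 · (5,2)N 5/6 · (5,3)N 5/5 · (5,4)N 6/6 · (5,5)N 4/4
Row 6: (6,1)S 0/5 · (6,2)N 7/8 · (6,3)N 7/7 · (6,5)N 3/3
Row 7: (7,1)N 2/3 · (7,2)N 4/5 · (7,3)N 4/4 · (7,4)N 3/3
Sum over 30 individuals: 3/4 + 5/5 + 4/5 + 0/3 + 0/4 + 6/7 + 8/8 + 7/8 + 4/5 + 3/4 + 5/6 + 6/6 + 7/7 + 5/5 + 4/4 + 7/7 + 5/5 + 3/4 + 5/6 + 5/5 + 6/6 + 4/4 + 0/5 + 7/8 + 7/7 + 3/3 + 2/3 + 4/5 + 4/4 + 3/3 = 2582/105; mean = 2582/105 ÷ 30 = 1291/1575 = 0.819682… → 0.820.

0.820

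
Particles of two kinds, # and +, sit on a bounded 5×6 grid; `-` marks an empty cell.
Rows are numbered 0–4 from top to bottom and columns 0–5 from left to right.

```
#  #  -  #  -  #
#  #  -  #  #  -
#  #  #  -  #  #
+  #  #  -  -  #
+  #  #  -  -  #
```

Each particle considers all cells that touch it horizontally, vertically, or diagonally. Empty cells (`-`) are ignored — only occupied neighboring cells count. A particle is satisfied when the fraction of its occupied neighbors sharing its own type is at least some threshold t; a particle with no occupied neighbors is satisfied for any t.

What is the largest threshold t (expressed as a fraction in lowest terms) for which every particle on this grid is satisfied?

1/5

Row 0: (0,0)# 3/3 · (0,1)# 3/3 · (0,3)# 2/2 · (0,5)# 1/1
Row 1: (1,0)# 5/5 · (1,1)# 6/6 · (1,3)# 4/4 · (1,4)# 5/5
Row 2: (2,0)# 4/5 · (2,1)# 6/7 · (2,2)# 5/5 · (2,4)# 4/4 · (2,5)# 3/3
Row 3: (3,0)+ 1/5 · (3,1)# 6/8 · (3,2)# 5/5 · (3,5)# 3/3
Row 4: (4,0)+ 1/3 · (4,1)# 3/5 · (4,2)# 3/3 · (4,5)# 1/1
The smallest same-type fraction is 1/5 at (3,0), which reduces to 1/5. Any threshold above that leaves this particle unsatisfied.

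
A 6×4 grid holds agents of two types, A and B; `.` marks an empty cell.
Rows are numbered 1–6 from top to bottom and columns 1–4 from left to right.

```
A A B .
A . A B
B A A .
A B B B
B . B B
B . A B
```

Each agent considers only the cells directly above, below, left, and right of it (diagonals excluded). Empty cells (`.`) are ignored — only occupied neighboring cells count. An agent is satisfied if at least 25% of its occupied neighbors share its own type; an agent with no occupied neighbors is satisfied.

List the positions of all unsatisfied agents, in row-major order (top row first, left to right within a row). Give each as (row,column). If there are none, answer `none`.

(1,3), (2,4), (3,1), (4,1), (6,3)

Row 1: (1,1)A 2/2 satisfied · (1,2)A 1/2 satisfied · (1,3)B 0/2 not
Row 2: (2,1)A 1/2 satisfied · (2,3)A 1/3 satisfied · (2,4)B 0/1 not
Row 3: (3,1)B 0/3 not · (3,2)A 1/3 satisfied · (3,3)A 2/3 satisfied
Row 4: (4,1)A 0/3 not · (4,2)B 1/3 satisfied · (4,3)B 3/4 satisfied · (4,4)B 2/2 satisfied
Row 5: (5,1)B 1/2 satisfied · (5,3)B 2/3 satisfied · (5,4)B 3/3 satisfied
Row 6: (6,1)B 1/1 satisfied · (6,3)A 0/2 not · (6,4)B 1/2 satisfied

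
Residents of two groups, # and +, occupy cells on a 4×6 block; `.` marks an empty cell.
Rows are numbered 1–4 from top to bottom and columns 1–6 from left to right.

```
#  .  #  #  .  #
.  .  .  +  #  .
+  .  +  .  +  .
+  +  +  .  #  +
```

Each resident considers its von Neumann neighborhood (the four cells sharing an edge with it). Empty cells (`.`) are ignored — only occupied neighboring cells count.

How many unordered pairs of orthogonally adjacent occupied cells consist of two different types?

Scan each occupied cell's neighbors to the right and below so each pair is counted once.
Row 1: #(1,3)–#(1,4)= #(1,4)–+(2,4)≠  → 1/2 unlike.
Row 2: +(2,4)–#(2,5)≠ #(2,5)–+(3,5)≠  → 2/2 unlike.
Row 3: +(3,1)–+(4,1)= +(3,3)–+(4,3)= +(3,5)–#(4,5)≠  → 1/3 unlike.
Row 4: +(4,1)–+(4,2)= +(4,2)–+(4,3)= #(4,5)–+(4,6)≠  → 1/3 unlike.
Total adjacent occupied pairs: 10; unlike-type pairs: 5.

5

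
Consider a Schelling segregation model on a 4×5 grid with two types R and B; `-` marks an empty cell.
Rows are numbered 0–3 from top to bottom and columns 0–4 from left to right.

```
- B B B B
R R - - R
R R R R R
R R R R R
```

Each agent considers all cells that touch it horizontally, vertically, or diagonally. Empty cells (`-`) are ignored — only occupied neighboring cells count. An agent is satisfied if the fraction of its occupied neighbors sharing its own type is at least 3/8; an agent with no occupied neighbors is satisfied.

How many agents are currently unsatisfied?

Row 0: (0,1)B 1/3 ✗ · (0,2)B 2/3 ✓ · (0,3)B 2/3 ✓ · (0,4)B 1/2 ✓
Row 1: (1,0)R 3/4 ✓ · (1,1)R 4/6 ✓ · (1,4)R 2/4 ✓
Row 2: (2,0)R 5/5 ✓ · (2,1)R 7/7 ✓ · (2,2)R 6/6 ✓ · (2,3)R 6/6 ✓ · (2,4)R 4/4 ✓
Row 3: (3,0)R 3/3 ✓ · (3,1)R 5/5 ✓ · (3,2)R 5/5 ✓ · (3,3)R 5/5 ✓ · (3,4)R 3/3 ✓
Unsatisfied: (0,1) — 1 in total.

1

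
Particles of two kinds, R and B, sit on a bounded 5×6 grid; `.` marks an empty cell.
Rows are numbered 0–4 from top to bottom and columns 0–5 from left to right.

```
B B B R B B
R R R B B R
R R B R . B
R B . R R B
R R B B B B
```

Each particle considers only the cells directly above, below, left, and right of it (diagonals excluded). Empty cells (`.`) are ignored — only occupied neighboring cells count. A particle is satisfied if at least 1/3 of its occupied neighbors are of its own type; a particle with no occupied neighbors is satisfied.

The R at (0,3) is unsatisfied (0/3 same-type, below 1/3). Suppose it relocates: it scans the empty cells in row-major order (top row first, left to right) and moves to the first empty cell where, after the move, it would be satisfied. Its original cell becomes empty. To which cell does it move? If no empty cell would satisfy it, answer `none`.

Vacating (0,3). Empty cells in order:
  (2,4): 2/4 same-type → satisfied — stop here.

(2,4)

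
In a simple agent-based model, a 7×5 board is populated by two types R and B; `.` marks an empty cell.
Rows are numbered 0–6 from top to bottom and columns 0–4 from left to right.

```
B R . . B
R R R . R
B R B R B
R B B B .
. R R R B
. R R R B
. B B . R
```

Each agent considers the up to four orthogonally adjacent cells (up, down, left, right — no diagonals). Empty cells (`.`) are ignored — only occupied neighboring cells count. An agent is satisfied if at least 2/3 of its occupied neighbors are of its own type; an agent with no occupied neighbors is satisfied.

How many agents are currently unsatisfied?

Row 0: (0,0)B 0/2 ✗ · (0,1)R 1/2 ✗ · (0,4)B 0/1 ✗
Row 1: (1,0)R 1/3 ✗ · (1,1)R 4/4 ✓ · (1,2)R 1/2 ✗ · (1,4)R 0/2 ✗
Row 2: (2,0)B 0/3 ✗ · (2,1)R 1/4 ✗ · (2,2)B 1/4 ✗ · (2,3)R 0/3 ✗ · (2,4)B 0/2 ✗
Row 3: (3,0)R 0/2 ✗ · (3,1)B 1/4 ✗ · (3,2)B 3/4 ✓ · (3,3)B 1/3 ✗
Row 4: (4,1)R 2/3 ✓ · (4,2)R 3/4 ✓ · (4,3)R 2/4 ✗ · (4,4)B 1/2 ✗
Row 5: (5,1)R 2/3 ✓ · (5,2)R 3/4 ✓ · (5,3)R 2/3 ✓ · (5,4)B 1/3 ✗
Row 6: (6,1)B 1/2 ✗ · (6,2)B 1/2 ✗ · (6,4)R 0/1 ✗
Unsatisfied: (0,0), (0,1), (0,4), (1,0), (1,2), (1,4), (2,0), (2,1), (2,2), (2,3), (2,4), (3,0), (3,1), (3,3), (4,3), (4,4), (5,4), (6,1), (6,2), (6,4) — 20 in total.

20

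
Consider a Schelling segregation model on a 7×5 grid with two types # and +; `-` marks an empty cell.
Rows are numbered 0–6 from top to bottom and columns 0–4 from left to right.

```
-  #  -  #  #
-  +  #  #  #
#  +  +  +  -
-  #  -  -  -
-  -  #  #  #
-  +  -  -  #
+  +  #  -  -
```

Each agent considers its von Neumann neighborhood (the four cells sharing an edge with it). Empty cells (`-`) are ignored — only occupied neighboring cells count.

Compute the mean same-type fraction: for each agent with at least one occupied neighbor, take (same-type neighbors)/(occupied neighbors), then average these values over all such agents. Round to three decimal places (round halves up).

(0,1)# 0/1
(0,3)# 2/2
(0,4)# 2/2
(1,1)+ 1/3
(1,2)# 1/3
(1,3)# 3/4
(1,4)# 2/2
(2,0)# 0/1
(2,1)+ 2/4
(2,2)+ 2/3
(2,3)+ 1/2
(3,1)# 0/1
(4,2)# 1/1
(4,3)# 2/2
(4,4)# 2/2
(5,1)+ 1/1
(5,4)# 1/1
(6,0)+ 1/1
(6,1)+ 2/3
(6,2)# 0/1
Sum over 20 agents: 0/1 + 2/2 + 2/2 + 1/3 + 1/3 + 3/4 + 2/2 + 0/1 + 2/4 + 2/3 + 1/2 + 0/1 + 1/1 + 2/2 + 2/2 + 1/1 + 1/1 + 1/1 + 2/3 + 0/1 = 51/4; mean = 51/4 ÷ 20 = 51/80 = 0.6375 → 0.638.

0.638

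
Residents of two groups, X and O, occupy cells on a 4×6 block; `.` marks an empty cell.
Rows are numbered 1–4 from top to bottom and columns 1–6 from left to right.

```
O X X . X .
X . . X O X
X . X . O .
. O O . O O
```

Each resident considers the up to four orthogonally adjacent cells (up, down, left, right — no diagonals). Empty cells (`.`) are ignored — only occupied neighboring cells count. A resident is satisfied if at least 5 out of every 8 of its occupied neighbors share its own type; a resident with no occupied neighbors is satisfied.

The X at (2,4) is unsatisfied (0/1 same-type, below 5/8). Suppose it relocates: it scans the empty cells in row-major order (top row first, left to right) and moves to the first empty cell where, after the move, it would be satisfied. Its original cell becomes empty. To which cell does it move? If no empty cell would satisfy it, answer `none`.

Vacating (2,4). Empty cells in order:
  (1,4): 2/2 same-type → satisfied — stop here.

(1,4)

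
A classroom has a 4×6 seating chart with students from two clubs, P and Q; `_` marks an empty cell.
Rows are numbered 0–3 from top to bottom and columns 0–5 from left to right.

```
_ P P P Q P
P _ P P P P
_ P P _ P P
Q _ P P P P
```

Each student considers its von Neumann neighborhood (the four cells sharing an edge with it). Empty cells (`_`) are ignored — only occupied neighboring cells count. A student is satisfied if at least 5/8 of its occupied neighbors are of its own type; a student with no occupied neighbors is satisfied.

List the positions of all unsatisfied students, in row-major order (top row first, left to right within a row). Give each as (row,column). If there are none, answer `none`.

(0,1)P 1/1 ✓
(0,2)P 3/3 ✓
(0,3)P 2/3 ✓
(0,4)Q 0/3 ✗
(0,5)P 1/2 ✗
(1,0)P 0/0 ✓
(1,2)P 3/3 ✓
(1,3)P 3/3 ✓
(1,4)P 3/4 ✓
(1,5)P 3/3 ✓
(2,1)P 1/1 ✓
(2,2)P 3/3 ✓
(2,4)P 3/3 ✓
(2,5)P 3/3 ✓
(3,0)Q 0/0 ✓
(3,2)P 2/2 ✓
(3,3)P 2/2 ✓
(3,4)P 3/3 ✓
(3,5)P 2/2 ✓

(0,4), (0,5)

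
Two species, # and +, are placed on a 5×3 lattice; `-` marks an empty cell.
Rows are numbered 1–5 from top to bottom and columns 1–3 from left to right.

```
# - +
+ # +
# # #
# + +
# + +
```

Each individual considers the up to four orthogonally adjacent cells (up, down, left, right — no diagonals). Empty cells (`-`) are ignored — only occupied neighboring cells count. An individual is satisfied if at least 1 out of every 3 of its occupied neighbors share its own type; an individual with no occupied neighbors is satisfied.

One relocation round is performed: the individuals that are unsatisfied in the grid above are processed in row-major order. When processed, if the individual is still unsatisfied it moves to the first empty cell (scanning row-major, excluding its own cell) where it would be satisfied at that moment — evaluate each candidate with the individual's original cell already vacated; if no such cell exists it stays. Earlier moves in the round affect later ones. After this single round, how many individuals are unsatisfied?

1

Initially unsatisfied (in order): (1,1), (2,1).
  (1,1) → (1,2).
  (2,1): no empty cell satisfies it; stays.
Resulting grid:
- # +
+ # +
# # #
# + +
# + +
Unsatisfied now: (2,1).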